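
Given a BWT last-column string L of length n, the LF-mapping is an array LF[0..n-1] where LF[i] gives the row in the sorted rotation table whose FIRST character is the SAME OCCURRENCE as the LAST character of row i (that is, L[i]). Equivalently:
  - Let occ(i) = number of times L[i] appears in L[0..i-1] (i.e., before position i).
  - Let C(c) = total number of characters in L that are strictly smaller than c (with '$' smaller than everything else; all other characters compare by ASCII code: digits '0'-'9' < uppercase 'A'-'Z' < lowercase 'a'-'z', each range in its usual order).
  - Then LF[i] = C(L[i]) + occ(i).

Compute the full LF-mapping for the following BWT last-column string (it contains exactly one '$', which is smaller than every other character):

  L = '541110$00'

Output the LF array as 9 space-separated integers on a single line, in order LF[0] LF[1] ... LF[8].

Answer: 8 7 4 5 6 1 0 2 3

Derivation:
Char counts: '$':1, '0':3, '1':3, '4':1, '5':1
C (first-col start): C('$')=0, C('0')=1, C('1')=4, C('4')=7, C('5')=8
L[0]='5': occ=0, LF[0]=C('5')+0=8+0=8
L[1]='4': occ=0, LF[1]=C('4')+0=7+0=7
L[2]='1': occ=0, LF[2]=C('1')+0=4+0=4
L[3]='1': occ=1, LF[3]=C('1')+1=4+1=5
L[4]='1': occ=2, LF[4]=C('1')+2=4+2=6
L[5]='0': occ=0, LF[5]=C('0')+0=1+0=1
L[6]='$': occ=0, LF[6]=C('$')+0=0+0=0
L[7]='0': occ=1, LF[7]=C('0')+1=1+1=2
L[8]='0': occ=2, LF[8]=C('0')+2=1+2=3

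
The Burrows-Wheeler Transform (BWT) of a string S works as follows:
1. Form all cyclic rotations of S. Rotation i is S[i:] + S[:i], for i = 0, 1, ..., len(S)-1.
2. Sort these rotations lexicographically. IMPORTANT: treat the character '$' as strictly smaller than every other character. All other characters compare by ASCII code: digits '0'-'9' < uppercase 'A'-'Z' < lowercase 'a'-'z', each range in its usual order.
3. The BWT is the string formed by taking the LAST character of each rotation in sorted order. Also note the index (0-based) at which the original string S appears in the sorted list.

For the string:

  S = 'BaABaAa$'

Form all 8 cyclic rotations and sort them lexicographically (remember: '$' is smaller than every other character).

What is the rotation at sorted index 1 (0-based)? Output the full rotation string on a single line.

All 8 rotations (rotation i = S[i:]+S[:i]):
  rot[0] = BaABaAa$
  rot[1] = aABaAa$B
  rot[2] = ABaAa$Ba
  rot[3] = BaAa$BaA
  rot[4] = aAa$BaAB
  rot[5] = Aa$BaABa
  rot[6] = a$BaABaA
  rot[7] = $BaABaAa
Sorted (with $ < everything):
  sorted[0] = $BaABaAa
  sorted[1] = ABaAa$Ba
  sorted[2] = Aa$BaABa
  sorted[3] = BaABaAa$
  sorted[4] = BaAa$BaA
  sorted[5] = a$BaABaA
  sorted[6] = aABaAa$B
  sorted[7] = aAa$BaAB
sorted[1] = ABaAa$Ba

Answer: ABaAa$Ba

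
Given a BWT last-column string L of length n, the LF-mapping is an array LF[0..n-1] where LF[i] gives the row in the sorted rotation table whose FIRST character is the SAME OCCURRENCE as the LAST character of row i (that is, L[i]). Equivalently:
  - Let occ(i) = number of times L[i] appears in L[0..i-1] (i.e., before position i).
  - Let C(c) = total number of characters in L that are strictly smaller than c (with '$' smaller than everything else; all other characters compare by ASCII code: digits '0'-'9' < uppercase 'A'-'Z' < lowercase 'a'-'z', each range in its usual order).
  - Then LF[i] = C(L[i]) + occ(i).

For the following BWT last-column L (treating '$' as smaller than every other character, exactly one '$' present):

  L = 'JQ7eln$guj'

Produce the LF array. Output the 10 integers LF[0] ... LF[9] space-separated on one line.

Answer: 2 3 1 4 7 8 0 5 9 6

Derivation:
Char counts: '$':1, '7':1, 'J':1, 'Q':1, 'e':1, 'g':1, 'j':1, 'l':1, 'n':1, 'u':1
C (first-col start): C('$')=0, C('7')=1, C('J')=2, C('Q')=3, C('e')=4, C('g')=5, C('j')=6, C('l')=7, C('n')=8, C('u')=9
L[0]='J': occ=0, LF[0]=C('J')+0=2+0=2
L[1]='Q': occ=0, LF[1]=C('Q')+0=3+0=3
L[2]='7': occ=0, LF[2]=C('7')+0=1+0=1
L[3]='e': occ=0, LF[3]=C('e')+0=4+0=4
L[4]='l': occ=0, LF[4]=C('l')+0=7+0=7
L[5]='n': occ=0, LF[5]=C('n')+0=8+0=8
L[6]='$': occ=0, LF[6]=C('$')+0=0+0=0
L[7]='g': occ=0, LF[7]=C('g')+0=5+0=5
L[8]='u': occ=0, LF[8]=C('u')+0=9+0=9
L[9]='j': occ=0, LF[9]=C('j')+0=6+0=6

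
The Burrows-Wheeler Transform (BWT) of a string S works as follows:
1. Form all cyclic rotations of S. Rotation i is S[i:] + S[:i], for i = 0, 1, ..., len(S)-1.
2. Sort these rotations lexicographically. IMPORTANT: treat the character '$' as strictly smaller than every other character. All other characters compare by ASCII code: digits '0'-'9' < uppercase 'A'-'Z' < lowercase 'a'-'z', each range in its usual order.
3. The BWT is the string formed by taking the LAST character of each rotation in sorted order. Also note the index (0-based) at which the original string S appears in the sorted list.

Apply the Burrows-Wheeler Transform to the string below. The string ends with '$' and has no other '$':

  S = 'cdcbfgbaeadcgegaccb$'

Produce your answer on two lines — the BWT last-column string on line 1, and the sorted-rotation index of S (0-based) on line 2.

Answer: bgebcgccda$dcaagbefc
10

Derivation:
All 20 rotations (rotation i = S[i:]+S[:i]):
  rot[0] = cdcbfgbaeadcgegaccb$
  rot[1] = dcbfgbaeadcgegaccb$c
  rot[2] = cbfgbaeadcgegaccb$cd
  rot[3] = bfgbaeadcgegaccb$cdc
  rot[4] = fgbaeadcgegaccb$cdcb
  rot[5] = gbaeadcgegaccb$cdcbf
  rot[6] = baeadcgegaccb$cdcbfg
  rot[7] = aeadcgegaccb$cdcbfgb
  rot[8] = eadcgegaccb$cdcbfgba
  rot[9] = adcgegaccb$cdcbfgbae
  rot[10] = dcgegaccb$cdcbfgbaea
  rot[11] = cgegaccb$cdcbfgbaead
  rot[12] = gegaccb$cdcbfgbaeadc
  rot[13] = egaccb$cdcbfgbaeadcg
  rot[14] = gaccb$cdcbfgbaeadcge
  rot[15] = accb$cdcbfgbaeadcgeg
  rot[16] = ccb$cdcbfgbaeadcgega
  rot[17] = cb$cdcbfgbaeadcgegac
  rot[18] = b$cdcbfgbaeadcgegacc
  rot[19] = $cdcbfgbaeadcgegaccb
Sorted (with $ < everything):
  sorted[0] = $cdcbfgbaeadcgegaccb  (last char: 'b')
  sorted[1] = accb$cdcbfgbaeadcgeg  (last char: 'g')
  sorted[2] = adcgegaccb$cdcbfgbae  (last char: 'e')
  sorted[3] = aeadcgegaccb$cdcbfgb  (last char: 'b')
  sorted[4] = b$cdcbfgbaeadcgegacc  (last char: 'c')
  sorted[5] = baeadcgegaccb$cdcbfg  (last char: 'g')
  sorted[6] = bfgbaeadcgegaccb$cdc  (last char: 'c')
  sorted[7] = cb$cdcbfgbaeadcgegac  (last char: 'c')
  sorted[8] = cbfgbaeadcgegaccb$cd  (last char: 'd')
  sorted[9] = ccb$cdcbfgbaeadcgega  (last char: 'a')
  sorted[10] = cdcbfgbaeadcgegaccb$  (last char: '$')
  sorted[11] = cgegaccb$cdcbfgbaead  (last char: 'd')
  sorted[12] = dcbfgbaeadcgegaccb$c  (last char: 'c')
  sorted[13] = dcgegaccb$cdcbfgbaea  (last char: 'a')
  sorted[14] = eadcgegaccb$cdcbfgba  (last char: 'a')
  sorted[15] = egaccb$cdcbfgbaeadcg  (last char: 'g')
  sorted[16] = fgbaeadcgegaccb$cdcb  (last char: 'b')
  sorted[17] = gaccb$cdcbfgbaeadcge  (last char: 'e')
  sorted[18] = gbaeadcgegaccb$cdcbf  (last char: 'f')
  sorted[19] = gegaccb$cdcbfgbaeadc  (last char: 'c')
Last column: bgebcgccda$dcaagbefc
Original string S is at sorted index 10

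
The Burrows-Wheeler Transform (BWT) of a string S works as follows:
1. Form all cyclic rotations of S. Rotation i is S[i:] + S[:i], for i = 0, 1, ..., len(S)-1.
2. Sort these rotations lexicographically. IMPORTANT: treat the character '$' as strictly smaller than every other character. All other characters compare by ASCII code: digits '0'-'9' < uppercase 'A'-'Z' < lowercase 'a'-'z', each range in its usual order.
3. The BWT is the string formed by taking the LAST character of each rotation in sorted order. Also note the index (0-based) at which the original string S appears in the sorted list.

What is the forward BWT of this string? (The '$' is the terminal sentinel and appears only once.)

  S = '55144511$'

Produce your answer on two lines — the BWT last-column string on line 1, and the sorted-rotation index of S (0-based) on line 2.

Answer: 11551445$
8

Derivation:
All 9 rotations (rotation i = S[i:]+S[:i]):
  rot[0] = 55144511$
  rot[1] = 5144511$5
  rot[2] = 144511$55
  rot[3] = 44511$551
  rot[4] = 4511$5514
  rot[5] = 511$55144
  rot[6] = 11$551445
  rot[7] = 1$5514451
  rot[8] = $55144511
Sorted (with $ < everything):
  sorted[0] = $55144511  (last char: '1')
  sorted[1] = 1$5514451  (last char: '1')
  sorted[2] = 11$551445  (last char: '5')
  sorted[3] = 144511$55  (last char: '5')
  sorted[4] = 44511$551  (last char: '1')
  sorted[5] = 4511$5514  (last char: '4')
  sorted[6] = 511$55144  (last char: '4')
  sorted[7] = 5144511$5  (last char: '5')
  sorted[8] = 55144511$  (last char: '$')
Last column: 11551445$
Original string S is at sorted index 8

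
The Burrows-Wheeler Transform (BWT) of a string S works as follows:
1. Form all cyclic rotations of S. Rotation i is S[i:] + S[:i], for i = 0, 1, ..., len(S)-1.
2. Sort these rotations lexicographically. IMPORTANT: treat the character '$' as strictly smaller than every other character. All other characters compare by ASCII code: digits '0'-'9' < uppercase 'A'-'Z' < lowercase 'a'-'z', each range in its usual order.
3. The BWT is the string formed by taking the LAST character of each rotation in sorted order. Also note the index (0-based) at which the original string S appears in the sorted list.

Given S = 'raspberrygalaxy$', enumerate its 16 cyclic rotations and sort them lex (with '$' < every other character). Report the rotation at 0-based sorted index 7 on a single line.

Answer: laxy$raspberryga

Derivation:
All 16 rotations (rotation i = S[i:]+S[:i]):
  rot[0] = raspberrygalaxy$
  rot[1] = aspberrygalaxy$r
  rot[2] = spberrygalaxy$ra
  rot[3] = pberrygalaxy$ras
  rot[4] = berrygalaxy$rasp
  rot[5] = errygalaxy$raspb
  rot[6] = rrygalaxy$raspbe
  rot[7] = rygalaxy$raspber
  rot[8] = ygalaxy$raspberr
  rot[9] = galaxy$raspberry
  rot[10] = alaxy$raspberryg
  rot[11] = laxy$raspberryga
  rot[12] = axy$raspberrygal
  rot[13] = xy$raspberrygala
  rot[14] = y$raspberrygalax
  rot[15] = $raspberrygalaxy
Sorted (with $ < everything):
  sorted[0] = $raspberrygalaxy
  sorted[1] = alaxy$raspberryg
  sorted[2] = aspberrygalaxy$r
  sorted[3] = axy$raspberrygal
  sorted[4] = berrygalaxy$rasp
  sorted[5] = errygalaxy$raspb
  sorted[6] = galaxy$raspberry
  sorted[7] = laxy$raspberryga
  sorted[8] = pberrygalaxy$ras
  sorted[9] = raspberrygalaxy$
  sorted[10] = rrygalaxy$raspbe
  sorted[11] = rygalaxy$raspber
  sorted[12] = spberrygalaxy$ra
  sorted[13] = xy$raspberrygala
  sorted[14] = y$raspberrygalax
  sorted[15] = ygalaxy$raspberr
sorted[7] = laxy$raspberryga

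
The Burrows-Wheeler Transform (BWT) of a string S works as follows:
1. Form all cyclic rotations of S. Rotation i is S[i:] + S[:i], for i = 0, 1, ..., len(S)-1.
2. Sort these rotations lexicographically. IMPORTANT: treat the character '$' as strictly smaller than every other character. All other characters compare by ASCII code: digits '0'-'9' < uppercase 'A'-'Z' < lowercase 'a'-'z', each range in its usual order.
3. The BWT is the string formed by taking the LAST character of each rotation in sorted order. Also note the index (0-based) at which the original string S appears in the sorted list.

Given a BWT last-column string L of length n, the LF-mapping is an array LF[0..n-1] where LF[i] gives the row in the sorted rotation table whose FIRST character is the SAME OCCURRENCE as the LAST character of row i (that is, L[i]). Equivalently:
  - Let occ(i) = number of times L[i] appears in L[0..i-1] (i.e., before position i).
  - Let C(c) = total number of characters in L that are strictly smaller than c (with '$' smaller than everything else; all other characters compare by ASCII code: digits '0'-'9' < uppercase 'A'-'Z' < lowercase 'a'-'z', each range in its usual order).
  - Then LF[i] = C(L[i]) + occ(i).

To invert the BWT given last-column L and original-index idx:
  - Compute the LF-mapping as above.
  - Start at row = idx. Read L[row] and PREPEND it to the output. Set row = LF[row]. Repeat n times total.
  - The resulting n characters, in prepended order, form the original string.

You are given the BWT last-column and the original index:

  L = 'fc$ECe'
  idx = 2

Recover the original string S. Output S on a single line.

LF mapping: 5 3 0 2 1 4
Walk LF starting at row 2, prepending L[row]:
  step 1: row=2, L[2]='$', prepend. Next row=LF[2]=0
  step 2: row=0, L[0]='f', prepend. Next row=LF[0]=5
  step 3: row=5, L[5]='e', prepend. Next row=LF[5]=4
  step 4: row=4, L[4]='C', prepend. Next row=LF[4]=1
  step 5: row=1, L[1]='c', prepend. Next row=LF[1]=3
  step 6: row=3, L[3]='E', prepend. Next row=LF[3]=2
Reversed output: EcCef$

Answer: EcCef$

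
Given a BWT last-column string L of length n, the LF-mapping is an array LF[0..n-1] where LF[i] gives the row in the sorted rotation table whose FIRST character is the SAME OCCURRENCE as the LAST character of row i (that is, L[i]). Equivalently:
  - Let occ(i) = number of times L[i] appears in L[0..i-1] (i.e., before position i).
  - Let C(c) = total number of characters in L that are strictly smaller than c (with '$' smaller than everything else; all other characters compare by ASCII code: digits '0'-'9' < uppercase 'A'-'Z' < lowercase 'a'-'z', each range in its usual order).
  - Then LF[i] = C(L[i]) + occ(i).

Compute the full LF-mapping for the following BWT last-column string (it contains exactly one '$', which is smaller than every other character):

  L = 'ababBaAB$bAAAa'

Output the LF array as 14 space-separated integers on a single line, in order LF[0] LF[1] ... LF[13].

Answer: 7 11 8 12 5 9 1 6 0 13 2 3 4 10

Derivation:
Char counts: '$':1, 'A':4, 'B':2, 'a':4, 'b':3
C (first-col start): C('$')=0, C('A')=1, C('B')=5, C('a')=7, C('b')=11
L[0]='a': occ=0, LF[0]=C('a')+0=7+0=7
L[1]='b': occ=0, LF[1]=C('b')+0=11+0=11
L[2]='a': occ=1, LF[2]=C('a')+1=7+1=8
L[3]='b': occ=1, LF[3]=C('b')+1=11+1=12
L[4]='B': occ=0, LF[4]=C('B')+0=5+0=5
L[5]='a': occ=2, LF[5]=C('a')+2=7+2=9
L[6]='A': occ=0, LF[6]=C('A')+0=1+0=1
L[7]='B': occ=1, LF[7]=C('B')+1=5+1=6
L[8]='$': occ=0, LF[8]=C('$')+0=0+0=0
L[9]='b': occ=2, LF[9]=C('b')+2=11+2=13
L[10]='A': occ=1, LF[10]=C('A')+1=1+1=2
L[11]='A': occ=2, LF[11]=C('A')+2=1+2=3
L[12]='A': occ=3, LF[12]=C('A')+3=1+3=4
L[13]='a': occ=3, LF[13]=C('a')+3=7+3=10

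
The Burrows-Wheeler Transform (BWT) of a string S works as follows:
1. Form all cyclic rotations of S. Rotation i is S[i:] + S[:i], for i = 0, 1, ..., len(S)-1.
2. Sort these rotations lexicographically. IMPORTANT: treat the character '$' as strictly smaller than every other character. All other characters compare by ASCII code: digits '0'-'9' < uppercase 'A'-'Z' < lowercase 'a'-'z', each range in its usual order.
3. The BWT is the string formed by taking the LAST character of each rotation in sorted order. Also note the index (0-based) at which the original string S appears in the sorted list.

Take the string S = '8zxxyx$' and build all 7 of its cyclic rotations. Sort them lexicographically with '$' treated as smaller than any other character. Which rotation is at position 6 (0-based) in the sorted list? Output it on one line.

All 7 rotations (rotation i = S[i:]+S[:i]):
  rot[0] = 8zxxyx$
  rot[1] = zxxyx$8
  rot[2] = xxyx$8z
  rot[3] = xyx$8zx
  rot[4] = yx$8zxx
  rot[5] = x$8zxxy
  rot[6] = $8zxxyx
Sorted (with $ < everything):
  sorted[0] = $8zxxyx
  sorted[1] = 8zxxyx$
  sorted[2] = x$8zxxy
  sorted[3] = xxyx$8z
  sorted[4] = xyx$8zx
  sorted[5] = yx$8zxx
  sorted[6] = zxxyx$8
sorted[6] = zxxyx$8

Answer: zxxyx$8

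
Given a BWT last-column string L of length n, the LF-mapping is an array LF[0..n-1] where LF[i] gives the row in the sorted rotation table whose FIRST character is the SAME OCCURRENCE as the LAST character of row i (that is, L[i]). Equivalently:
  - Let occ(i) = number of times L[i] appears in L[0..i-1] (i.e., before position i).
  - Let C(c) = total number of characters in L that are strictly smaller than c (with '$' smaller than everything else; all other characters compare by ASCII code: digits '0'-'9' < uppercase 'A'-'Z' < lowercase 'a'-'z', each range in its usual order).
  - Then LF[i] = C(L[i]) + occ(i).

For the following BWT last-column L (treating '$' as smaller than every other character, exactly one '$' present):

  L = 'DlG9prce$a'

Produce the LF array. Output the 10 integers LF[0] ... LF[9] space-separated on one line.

Answer: 2 7 3 1 8 9 5 6 0 4

Derivation:
Char counts: '$':1, '9':1, 'D':1, 'G':1, 'a':1, 'c':1, 'e':1, 'l':1, 'p':1, 'r':1
C (first-col start): C('$')=0, C('9')=1, C('D')=2, C('G')=3, C('a')=4, C('c')=5, C('e')=6, C('l')=7, C('p')=8, C('r')=9
L[0]='D': occ=0, LF[0]=C('D')+0=2+0=2
L[1]='l': occ=0, LF[1]=C('l')+0=7+0=7
L[2]='G': occ=0, LF[2]=C('G')+0=3+0=3
L[3]='9': occ=0, LF[3]=C('9')+0=1+0=1
L[4]='p': occ=0, LF[4]=C('p')+0=8+0=8
L[5]='r': occ=0, LF[5]=C('r')+0=9+0=9
L[6]='c': occ=0, LF[6]=C('c')+0=5+0=5
L[7]='e': occ=0, LF[7]=C('e')+0=6+0=6
L[8]='$': occ=0, LF[8]=C('$')+0=0+0=0
L[9]='a': occ=0, LF[9]=C('a')+0=4+0=4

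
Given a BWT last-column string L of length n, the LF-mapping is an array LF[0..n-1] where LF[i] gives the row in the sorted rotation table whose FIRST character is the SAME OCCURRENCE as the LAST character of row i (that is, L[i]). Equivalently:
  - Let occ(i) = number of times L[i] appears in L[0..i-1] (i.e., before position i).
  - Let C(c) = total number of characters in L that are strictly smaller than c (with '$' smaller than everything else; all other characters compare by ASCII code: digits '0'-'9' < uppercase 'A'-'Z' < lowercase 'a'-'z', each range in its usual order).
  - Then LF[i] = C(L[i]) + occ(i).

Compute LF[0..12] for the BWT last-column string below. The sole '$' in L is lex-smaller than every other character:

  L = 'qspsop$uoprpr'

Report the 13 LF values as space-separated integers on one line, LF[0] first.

Answer: 7 10 3 11 1 4 0 12 2 5 8 6 9

Derivation:
Char counts: '$':1, 'o':2, 'p':4, 'q':1, 'r':2, 's':2, 'u':1
C (first-col start): C('$')=0, C('o')=1, C('p')=3, C('q')=7, C('r')=8, C('s')=10, C('u')=12
L[0]='q': occ=0, LF[0]=C('q')+0=7+0=7
L[1]='s': occ=0, LF[1]=C('s')+0=10+0=10
L[2]='p': occ=0, LF[2]=C('p')+0=3+0=3
L[3]='s': occ=1, LF[3]=C('s')+1=10+1=11
L[4]='o': occ=0, LF[4]=C('o')+0=1+0=1
L[5]='p': occ=1, LF[5]=C('p')+1=3+1=4
L[6]='$': occ=0, LF[6]=C('$')+0=0+0=0
L[7]='u': occ=0, LF[7]=C('u')+0=12+0=12
L[8]='o': occ=1, LF[8]=C('o')+1=1+1=2
L[9]='p': occ=2, LF[9]=C('p')+2=3+2=5
L[10]='r': occ=0, LF[10]=C('r')+0=8+0=8
L[11]='p': occ=3, LF[11]=C('p')+3=3+3=6
L[12]='r': occ=1, LF[12]=C('r')+1=8+1=9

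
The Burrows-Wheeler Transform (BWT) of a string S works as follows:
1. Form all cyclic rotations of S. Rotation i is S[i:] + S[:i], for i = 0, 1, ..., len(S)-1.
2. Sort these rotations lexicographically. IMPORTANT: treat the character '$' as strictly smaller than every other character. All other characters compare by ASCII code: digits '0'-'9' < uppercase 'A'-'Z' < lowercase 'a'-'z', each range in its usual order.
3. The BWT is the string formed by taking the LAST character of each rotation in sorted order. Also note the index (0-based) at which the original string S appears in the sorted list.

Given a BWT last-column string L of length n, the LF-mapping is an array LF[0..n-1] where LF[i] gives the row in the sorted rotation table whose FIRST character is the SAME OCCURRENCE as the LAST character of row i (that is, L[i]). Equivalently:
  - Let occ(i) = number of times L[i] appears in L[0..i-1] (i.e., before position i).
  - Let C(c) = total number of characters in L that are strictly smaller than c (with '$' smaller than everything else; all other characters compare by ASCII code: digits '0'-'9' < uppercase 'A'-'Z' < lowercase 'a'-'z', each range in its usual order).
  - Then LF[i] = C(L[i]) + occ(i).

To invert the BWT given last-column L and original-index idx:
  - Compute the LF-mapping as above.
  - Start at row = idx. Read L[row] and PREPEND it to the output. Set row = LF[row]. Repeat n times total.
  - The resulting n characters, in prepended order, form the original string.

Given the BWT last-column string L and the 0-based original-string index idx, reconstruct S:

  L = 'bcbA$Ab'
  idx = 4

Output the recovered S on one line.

Answer: bAbcAb$

Derivation:
LF mapping: 3 6 4 1 0 2 5
Walk LF starting at row 4, prepending L[row]:
  step 1: row=4, L[4]='$', prepend. Next row=LF[4]=0
  step 2: row=0, L[0]='b', prepend. Next row=LF[0]=3
  step 3: row=3, L[3]='A', prepend. Next row=LF[3]=1
  step 4: row=1, L[1]='c', prepend. Next row=LF[1]=6
  step 5: row=6, L[6]='b', prepend. Next row=LF[6]=5
  step 6: row=5, L[5]='A', prepend. Next row=LF[5]=2
  step 7: row=2, L[2]='b', prepend. Next row=LF[2]=4
Reversed output: bAbcAb$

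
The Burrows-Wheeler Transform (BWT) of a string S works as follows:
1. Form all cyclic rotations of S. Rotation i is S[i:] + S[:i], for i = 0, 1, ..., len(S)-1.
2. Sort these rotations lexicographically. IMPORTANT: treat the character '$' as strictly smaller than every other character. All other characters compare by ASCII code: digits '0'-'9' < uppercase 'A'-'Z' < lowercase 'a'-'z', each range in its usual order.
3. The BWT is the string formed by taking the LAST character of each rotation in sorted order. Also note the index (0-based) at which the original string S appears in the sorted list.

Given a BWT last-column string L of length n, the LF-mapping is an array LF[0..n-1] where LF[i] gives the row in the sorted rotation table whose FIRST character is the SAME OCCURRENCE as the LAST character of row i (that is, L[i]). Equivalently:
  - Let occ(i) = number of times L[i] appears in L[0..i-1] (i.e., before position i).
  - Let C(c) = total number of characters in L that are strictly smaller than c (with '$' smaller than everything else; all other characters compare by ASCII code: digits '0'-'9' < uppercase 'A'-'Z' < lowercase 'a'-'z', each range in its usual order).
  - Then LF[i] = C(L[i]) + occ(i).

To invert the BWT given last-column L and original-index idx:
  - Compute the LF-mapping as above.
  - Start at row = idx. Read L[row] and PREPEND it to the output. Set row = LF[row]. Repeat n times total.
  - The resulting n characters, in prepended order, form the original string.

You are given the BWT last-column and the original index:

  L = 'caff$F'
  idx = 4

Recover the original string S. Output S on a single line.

LF mapping: 3 2 4 5 0 1
Walk LF starting at row 4, prepending L[row]:
  step 1: row=4, L[4]='$', prepend. Next row=LF[4]=0
  step 2: row=0, L[0]='c', prepend. Next row=LF[0]=3
  step 3: row=3, L[3]='f', prepend. Next row=LF[3]=5
  step 4: row=5, L[5]='F', prepend. Next row=LF[5]=1
  step 5: row=1, L[1]='a', prepend. Next row=LF[1]=2
  step 6: row=2, L[2]='f', prepend. Next row=LF[2]=4
Reversed output: faFfc$

Answer: faFfc$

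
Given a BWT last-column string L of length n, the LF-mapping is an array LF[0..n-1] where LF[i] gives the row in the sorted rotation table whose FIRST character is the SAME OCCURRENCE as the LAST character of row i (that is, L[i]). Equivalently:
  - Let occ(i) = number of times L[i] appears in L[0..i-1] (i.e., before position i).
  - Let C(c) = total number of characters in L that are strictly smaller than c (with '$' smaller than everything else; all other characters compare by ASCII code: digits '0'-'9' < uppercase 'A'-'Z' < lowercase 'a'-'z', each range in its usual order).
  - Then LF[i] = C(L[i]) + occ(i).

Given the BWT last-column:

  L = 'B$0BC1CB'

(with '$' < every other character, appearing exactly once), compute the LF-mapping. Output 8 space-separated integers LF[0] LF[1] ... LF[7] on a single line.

Char counts: '$':1, '0':1, '1':1, 'B':3, 'C':2
C (first-col start): C('$')=0, C('0')=1, C('1')=2, C('B')=3, C('C')=6
L[0]='B': occ=0, LF[0]=C('B')+0=3+0=3
L[1]='$': occ=0, LF[1]=C('$')+0=0+0=0
L[2]='0': occ=0, LF[2]=C('0')+0=1+0=1
L[3]='B': occ=1, LF[3]=C('B')+1=3+1=4
L[4]='C': occ=0, LF[4]=C('C')+0=6+0=6
L[5]='1': occ=0, LF[5]=C('1')+0=2+0=2
L[6]='C': occ=1, LF[6]=C('C')+1=6+1=7
L[7]='B': occ=2, LF[7]=C('B')+2=3+2=5

Answer: 3 0 1 4 6 2 7 5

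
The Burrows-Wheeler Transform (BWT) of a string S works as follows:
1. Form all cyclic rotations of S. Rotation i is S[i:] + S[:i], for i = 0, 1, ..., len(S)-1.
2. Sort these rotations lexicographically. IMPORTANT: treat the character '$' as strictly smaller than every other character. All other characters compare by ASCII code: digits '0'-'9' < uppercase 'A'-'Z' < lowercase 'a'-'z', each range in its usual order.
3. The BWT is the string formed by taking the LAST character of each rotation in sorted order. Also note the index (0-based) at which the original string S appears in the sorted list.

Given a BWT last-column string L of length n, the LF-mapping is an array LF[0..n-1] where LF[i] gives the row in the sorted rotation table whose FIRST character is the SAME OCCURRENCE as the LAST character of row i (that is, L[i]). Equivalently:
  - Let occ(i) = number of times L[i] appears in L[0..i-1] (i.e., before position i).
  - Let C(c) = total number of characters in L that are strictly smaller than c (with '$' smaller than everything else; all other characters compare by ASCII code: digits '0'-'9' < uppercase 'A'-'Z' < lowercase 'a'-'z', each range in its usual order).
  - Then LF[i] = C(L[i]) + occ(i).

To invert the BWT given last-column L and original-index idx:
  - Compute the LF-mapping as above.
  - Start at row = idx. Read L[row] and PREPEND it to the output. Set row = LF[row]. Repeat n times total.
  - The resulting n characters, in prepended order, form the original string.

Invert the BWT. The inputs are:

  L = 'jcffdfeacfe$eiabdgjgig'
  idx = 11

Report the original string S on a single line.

Answer: fafeefbggjifcedcadgij$

Derivation:
LF mapping: 20 4 11 12 6 13 8 1 5 14 9 0 10 18 2 3 7 15 21 16 19 17
Walk LF starting at row 11, prepending L[row]:
  step 1: row=11, L[11]='$', prepend. Next row=LF[11]=0
  step 2: row=0, L[0]='j', prepend. Next row=LF[0]=20
  step 3: row=20, L[20]='i', prepend. Next row=LF[20]=19
  step 4: row=19, L[19]='g', prepend. Next row=LF[19]=16
  step 5: row=16, L[16]='d', prepend. Next row=LF[16]=7
  step 6: row=7, L[7]='a', prepend. Next row=LF[7]=1
  step 7: row=1, L[1]='c', prepend. Next row=LF[1]=4
  step 8: row=4, L[4]='d', prepend. Next row=LF[4]=6
  step 9: row=6, L[6]='e', prepend. Next row=LF[6]=8
  step 10: row=8, L[8]='c', prepend. Next row=LF[8]=5
  step 11: row=5, L[5]='f', prepend. Next row=LF[5]=13
  step 12: row=13, L[13]='i', prepend. Next row=LF[13]=18
  step 13: row=18, L[18]='j', prepend. Next row=LF[18]=21
  step 14: row=21, L[21]='g', prepend. Next row=LF[21]=17
  step 15: row=17, L[17]='g', prepend. Next row=LF[17]=15
  step 16: row=15, L[15]='b', prepend. Next row=LF[15]=3
  step 17: row=3, L[3]='f', prepend. Next row=LF[3]=12
  step 18: row=12, L[12]='e', prepend. Next row=LF[12]=10
  step 19: row=10, L[10]='e', prepend. Next row=LF[10]=9
  step 20: row=9, L[9]='f', prepend. Next row=LF[9]=14
  step 21: row=14, L[14]='a', prepend. Next row=LF[14]=2
  step 22: row=2, L[2]='f', prepend. Next row=LF[2]=11
Reversed output: fafeefbggjifcedcadgij$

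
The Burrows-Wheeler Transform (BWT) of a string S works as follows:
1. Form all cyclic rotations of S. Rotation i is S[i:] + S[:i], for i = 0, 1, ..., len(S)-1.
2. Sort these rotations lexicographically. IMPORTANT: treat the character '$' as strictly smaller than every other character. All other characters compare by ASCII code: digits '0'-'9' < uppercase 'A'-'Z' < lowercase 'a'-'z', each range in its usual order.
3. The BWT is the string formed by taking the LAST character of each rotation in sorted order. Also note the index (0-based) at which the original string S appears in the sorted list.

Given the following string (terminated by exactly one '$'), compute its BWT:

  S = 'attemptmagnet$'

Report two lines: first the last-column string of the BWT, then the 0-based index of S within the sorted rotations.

Answer: tm$tnategmetpa
2

Derivation:
All 14 rotations (rotation i = S[i:]+S[:i]):
  rot[0] = attemptmagnet$
  rot[1] = ttemptmagnet$a
  rot[2] = temptmagnet$at
  rot[3] = emptmagnet$att
  rot[4] = mptmagnet$atte
  rot[5] = ptmagnet$attem
  rot[6] = tmagnet$attemp
  rot[7] = magnet$attempt
  rot[8] = agnet$attemptm
  rot[9] = gnet$attemptma
  rot[10] = net$attemptmag
  rot[11] = et$attemptmagn
  rot[12] = t$attemptmagne
  rot[13] = $attemptmagnet
Sorted (with $ < everything):
  sorted[0] = $attemptmagnet  (last char: 't')
  sorted[1] = agnet$attemptm  (last char: 'm')
  sorted[2] = attemptmagnet$  (last char: '$')
  sorted[3] = emptmagnet$att  (last char: 't')
  sorted[4] = et$attemptmagn  (last char: 'n')
  sorted[5] = gnet$attemptma  (last char: 'a')
  sorted[6] = magnet$attempt  (last char: 't')
  sorted[7] = mptmagnet$atte  (last char: 'e')
  sorted[8] = net$attemptmag  (last char: 'g')
  sorted[9] = ptmagnet$attem  (last char: 'm')
  sorted[10] = t$attemptmagne  (last char: 'e')
  sorted[11] = temptmagnet$at  (last char: 't')
  sorted[12] = tmagnet$attemp  (last char: 'p')
  sorted[13] = ttemptmagnet$a  (last char: 'a')
Last column: tm$tnategmetpa
Original string S is at sorted index 2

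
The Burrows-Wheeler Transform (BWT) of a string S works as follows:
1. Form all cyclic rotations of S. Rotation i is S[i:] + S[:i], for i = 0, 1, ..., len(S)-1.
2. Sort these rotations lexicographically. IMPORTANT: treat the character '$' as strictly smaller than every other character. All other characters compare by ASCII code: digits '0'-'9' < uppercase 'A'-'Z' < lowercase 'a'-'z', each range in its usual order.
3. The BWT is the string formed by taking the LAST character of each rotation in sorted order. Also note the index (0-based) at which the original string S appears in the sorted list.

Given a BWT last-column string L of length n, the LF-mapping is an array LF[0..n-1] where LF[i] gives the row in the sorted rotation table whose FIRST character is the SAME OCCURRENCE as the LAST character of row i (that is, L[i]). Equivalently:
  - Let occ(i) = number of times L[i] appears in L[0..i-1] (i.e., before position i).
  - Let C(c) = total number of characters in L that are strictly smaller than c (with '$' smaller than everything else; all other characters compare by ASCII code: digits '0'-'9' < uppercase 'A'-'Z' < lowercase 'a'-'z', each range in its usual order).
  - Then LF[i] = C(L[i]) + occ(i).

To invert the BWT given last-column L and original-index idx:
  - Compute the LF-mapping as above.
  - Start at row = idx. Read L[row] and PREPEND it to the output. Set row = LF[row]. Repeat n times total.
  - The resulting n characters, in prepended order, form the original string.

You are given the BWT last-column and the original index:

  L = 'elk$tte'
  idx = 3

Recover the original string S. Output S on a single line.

LF mapping: 1 4 3 0 5 6 2
Walk LF starting at row 3, prepending L[row]:
  step 1: row=3, L[3]='$', prepend. Next row=LF[3]=0
  step 2: row=0, L[0]='e', prepend. Next row=LF[0]=1
  step 3: row=1, L[1]='l', prepend. Next row=LF[1]=4
  step 4: row=4, L[4]='t', prepend. Next row=LF[4]=5
  step 5: row=5, L[5]='t', prepend. Next row=LF[5]=6
  step 6: row=6, L[6]='e', prepend. Next row=LF[6]=2
  step 7: row=2, L[2]='k', prepend. Next row=LF[2]=3
Reversed output: kettle$

Answer: kettle$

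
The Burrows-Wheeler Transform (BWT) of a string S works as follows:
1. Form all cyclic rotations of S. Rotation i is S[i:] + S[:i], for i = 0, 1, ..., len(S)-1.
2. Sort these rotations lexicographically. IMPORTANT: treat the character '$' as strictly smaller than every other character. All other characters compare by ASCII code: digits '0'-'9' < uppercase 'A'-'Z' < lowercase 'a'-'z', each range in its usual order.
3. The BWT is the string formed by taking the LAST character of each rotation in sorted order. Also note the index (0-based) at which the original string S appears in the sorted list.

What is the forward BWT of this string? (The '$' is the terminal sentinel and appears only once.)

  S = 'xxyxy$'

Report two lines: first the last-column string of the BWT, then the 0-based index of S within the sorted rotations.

Answer: y$yxxx
1

Derivation:
All 6 rotations (rotation i = S[i:]+S[:i]):
  rot[0] = xxyxy$
  rot[1] = xyxy$x
  rot[2] = yxy$xx
  rot[3] = xy$xxy
  rot[4] = y$xxyx
  rot[5] = $xxyxy
Sorted (with $ < everything):
  sorted[0] = $xxyxy  (last char: 'y')
  sorted[1] = xxyxy$  (last char: '$')
  sorted[2] = xy$xxy  (last char: 'y')
  sorted[3] = xyxy$x  (last char: 'x')
  sorted[4] = y$xxyx  (last char: 'x')
  sorted[5] = yxy$xx  (last char: 'x')
Last column: y$yxxx
Original string S is at sorted index 1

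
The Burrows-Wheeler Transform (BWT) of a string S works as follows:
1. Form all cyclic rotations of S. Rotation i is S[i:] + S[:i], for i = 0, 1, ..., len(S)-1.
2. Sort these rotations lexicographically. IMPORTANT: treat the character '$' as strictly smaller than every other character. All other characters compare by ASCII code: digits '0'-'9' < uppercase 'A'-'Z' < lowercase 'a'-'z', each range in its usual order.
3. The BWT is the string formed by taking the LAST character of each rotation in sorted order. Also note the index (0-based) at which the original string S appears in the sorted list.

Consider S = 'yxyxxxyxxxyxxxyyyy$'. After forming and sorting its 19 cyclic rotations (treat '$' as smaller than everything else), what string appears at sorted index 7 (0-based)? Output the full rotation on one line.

All 19 rotations (rotation i = S[i:]+S[:i]):
  rot[0] = yxyxxxyxxxyxxxyyyy$
  rot[1] = xyxxxyxxxyxxxyyyy$y
  rot[2] = yxxxyxxxyxxxyyyy$yx
  rot[3] = xxxyxxxyxxxyyyy$yxy
  rot[4] = xxyxxxyxxxyyyy$yxyx
  rot[5] = xyxxxyxxxyyyy$yxyxx
  rot[6] = yxxxyxxxyyyy$yxyxxx
  rot[7] = xxxyxxxyyyy$yxyxxxy
  rot[8] = xxyxxxyyyy$yxyxxxyx
  rot[9] = xyxxxyyyy$yxyxxxyxx
  rot[10] = yxxxyyyy$yxyxxxyxxx
  rot[11] = xxxyyyy$yxyxxxyxxxy
  rot[12] = xxyyyy$yxyxxxyxxxyx
  rot[13] = xyyyy$yxyxxxyxxxyxx
  rot[14] = yyyy$yxyxxxyxxxyxxx
  rot[15] = yyy$yxyxxxyxxxyxxxy
  rot[16] = yy$yxyxxxyxxxyxxxyy
  rot[17] = y$yxyxxxyxxxyxxxyyy
  rot[18] = $yxyxxxyxxxyxxxyyyy
Sorted (with $ < everything):
  sorted[0] = $yxyxxxyxxxyxxxyyyy
  sorted[1] = xxxyxxxyxxxyyyy$yxy
  sorted[2] = xxxyxxxyyyy$yxyxxxy
  sorted[3] = xxxyyyy$yxyxxxyxxxy
  sorted[4] = xxyxxxyxxxyyyy$yxyx
  sorted[5] = xxyxxxyyyy$yxyxxxyx
  sorted[6] = xxyyyy$yxyxxxyxxxyx
  sorted[7] = xyxxxyxxxyxxxyyyy$y
  sorted[8] = xyxxxyxxxyyyy$yxyxx
  sorted[9] = xyxxxyyyy$yxyxxxyxx
  sorted[10] = xyyyy$yxyxxxyxxxyxx
  sorted[11] = y$yxyxxxyxxxyxxxyyy
  sorted[12] = yxxxyxxxyxxxyyyy$yx
  sorted[13] = yxxxyxxxyyyy$yxyxxx
  sorted[14] = yxxxyyyy$yxyxxxyxxx
  sorted[15] = yxyxxxyxxxyxxxyyyy$
  sorted[16] = yy$yxyxxxyxxxyxxxyy
  sorted[17] = yyy$yxyxxxyxxxyxxxy
  sorted[18] = yyyy$yxyxxxyxxxyxxx
sorted[7] = xyxxxyxxxyxxxyyyy$y

Answer: xyxxxyxxxyxxxyyyy$y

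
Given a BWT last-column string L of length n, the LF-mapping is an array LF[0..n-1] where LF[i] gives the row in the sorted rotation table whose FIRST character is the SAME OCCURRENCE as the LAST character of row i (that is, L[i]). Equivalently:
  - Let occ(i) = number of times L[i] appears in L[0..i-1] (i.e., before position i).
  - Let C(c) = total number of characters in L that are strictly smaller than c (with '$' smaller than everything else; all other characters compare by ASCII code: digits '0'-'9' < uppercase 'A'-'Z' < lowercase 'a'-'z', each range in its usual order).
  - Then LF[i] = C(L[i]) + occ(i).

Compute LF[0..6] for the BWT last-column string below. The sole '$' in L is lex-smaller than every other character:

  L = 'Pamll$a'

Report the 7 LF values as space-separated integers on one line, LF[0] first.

Char counts: '$':1, 'P':1, 'a':2, 'l':2, 'm':1
C (first-col start): C('$')=0, C('P')=1, C('a')=2, C('l')=4, C('m')=6
L[0]='P': occ=0, LF[0]=C('P')+0=1+0=1
L[1]='a': occ=0, LF[1]=C('a')+0=2+0=2
L[2]='m': occ=0, LF[2]=C('m')+0=6+0=6
L[3]='l': occ=0, LF[3]=C('l')+0=4+0=4
L[4]='l': occ=1, LF[4]=C('l')+1=4+1=5
L[5]='$': occ=0, LF[5]=C('$')+0=0+0=0
L[6]='a': occ=1, LF[6]=C('a')+1=2+1=3

Answer: 1 2 6 4 5 0 3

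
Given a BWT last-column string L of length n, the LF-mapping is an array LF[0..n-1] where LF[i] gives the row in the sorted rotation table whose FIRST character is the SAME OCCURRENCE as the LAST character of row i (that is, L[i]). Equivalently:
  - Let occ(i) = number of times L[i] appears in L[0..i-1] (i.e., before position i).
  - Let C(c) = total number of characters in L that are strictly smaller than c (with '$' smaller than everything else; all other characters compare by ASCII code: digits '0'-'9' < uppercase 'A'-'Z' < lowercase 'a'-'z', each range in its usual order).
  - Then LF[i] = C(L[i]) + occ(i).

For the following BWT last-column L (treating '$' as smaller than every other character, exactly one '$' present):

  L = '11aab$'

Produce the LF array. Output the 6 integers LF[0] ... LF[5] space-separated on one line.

Answer: 1 2 3 4 5 0

Derivation:
Char counts: '$':1, '1':2, 'a':2, 'b':1
C (first-col start): C('$')=0, C('1')=1, C('a')=3, C('b')=5
L[0]='1': occ=0, LF[0]=C('1')+0=1+0=1
L[1]='1': occ=1, LF[1]=C('1')+1=1+1=2
L[2]='a': occ=0, LF[2]=C('a')+0=3+0=3
L[3]='a': occ=1, LF[3]=C('a')+1=3+1=4
L[4]='b': occ=0, LF[4]=C('b')+0=5+0=5
L[5]='$': occ=0, LF[5]=C('$')+0=0+0=0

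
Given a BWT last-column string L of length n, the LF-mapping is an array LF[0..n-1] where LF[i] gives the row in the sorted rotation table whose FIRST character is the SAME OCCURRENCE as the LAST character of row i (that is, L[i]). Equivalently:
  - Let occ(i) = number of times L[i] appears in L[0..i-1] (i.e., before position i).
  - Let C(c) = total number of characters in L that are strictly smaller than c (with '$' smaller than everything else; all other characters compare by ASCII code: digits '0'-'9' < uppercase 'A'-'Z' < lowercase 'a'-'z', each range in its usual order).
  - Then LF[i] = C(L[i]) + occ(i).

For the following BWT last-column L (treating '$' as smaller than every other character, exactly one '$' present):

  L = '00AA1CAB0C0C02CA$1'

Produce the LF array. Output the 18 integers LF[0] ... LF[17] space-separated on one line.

Answer: 1 2 9 10 6 14 11 13 3 15 4 16 5 8 17 12 0 7

Derivation:
Char counts: '$':1, '0':5, '1':2, '2':1, 'A':4, 'B':1, 'C':4
C (first-col start): C('$')=0, C('0')=1, C('1')=6, C('2')=8, C('A')=9, C('B')=13, C('C')=14
L[0]='0': occ=0, LF[0]=C('0')+0=1+0=1
L[1]='0': occ=1, LF[1]=C('0')+1=1+1=2
L[2]='A': occ=0, LF[2]=C('A')+0=9+0=9
L[3]='A': occ=1, LF[3]=C('A')+1=9+1=10
L[4]='1': occ=0, LF[4]=C('1')+0=6+0=6
L[5]='C': occ=0, LF[5]=C('C')+0=14+0=14
L[6]='A': occ=2, LF[6]=C('A')+2=9+2=11
L[7]='B': occ=0, LF[7]=C('B')+0=13+0=13
L[8]='0': occ=2, LF[8]=C('0')+2=1+2=3
L[9]='C': occ=1, LF[9]=C('C')+1=14+1=15
L[10]='0': occ=3, LF[10]=C('0')+3=1+3=4
L[11]='C': occ=2, LF[11]=C('C')+2=14+2=16
L[12]='0': occ=4, LF[12]=C('0')+4=1+4=5
L[13]='2': occ=0, LF[13]=C('2')+0=8+0=8
L[14]='C': occ=3, LF[14]=C('C')+3=14+3=17
L[15]='A': occ=3, LF[15]=C('A')+3=9+3=12
L[16]='$': occ=0, LF[16]=C('$')+0=0+0=0
L[17]='1': occ=1, LF[17]=C('1')+1=6+1=7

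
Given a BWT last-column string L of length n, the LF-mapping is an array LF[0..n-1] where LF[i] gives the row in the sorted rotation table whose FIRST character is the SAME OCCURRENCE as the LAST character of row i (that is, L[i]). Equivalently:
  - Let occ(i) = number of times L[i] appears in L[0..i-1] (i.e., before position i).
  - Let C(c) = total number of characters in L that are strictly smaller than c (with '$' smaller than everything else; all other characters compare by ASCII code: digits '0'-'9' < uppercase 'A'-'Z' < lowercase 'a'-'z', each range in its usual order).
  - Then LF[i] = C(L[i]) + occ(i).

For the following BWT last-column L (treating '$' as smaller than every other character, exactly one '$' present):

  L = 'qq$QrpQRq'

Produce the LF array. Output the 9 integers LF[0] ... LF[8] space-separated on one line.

Char counts: '$':1, 'Q':2, 'R':1, 'p':1, 'q':3, 'r':1
C (first-col start): C('$')=0, C('Q')=1, C('R')=3, C('p')=4, C('q')=5, C('r')=8
L[0]='q': occ=0, LF[0]=C('q')+0=5+0=5
L[1]='q': occ=1, LF[1]=C('q')+1=5+1=6
L[2]='$': occ=0, LF[2]=C('$')+0=0+0=0
L[3]='Q': occ=0, LF[3]=C('Q')+0=1+0=1
L[4]='r': occ=0, LF[4]=C('r')+0=8+0=8
L[5]='p': occ=0, LF[5]=C('p')+0=4+0=4
L[6]='Q': occ=1, LF[6]=C('Q')+1=1+1=2
L[7]='R': occ=0, LF[7]=C('R')+0=3+0=3
L[8]='q': occ=2, LF[8]=C('q')+2=5+2=7

Answer: 5 6 0 1 8 4 2 3 7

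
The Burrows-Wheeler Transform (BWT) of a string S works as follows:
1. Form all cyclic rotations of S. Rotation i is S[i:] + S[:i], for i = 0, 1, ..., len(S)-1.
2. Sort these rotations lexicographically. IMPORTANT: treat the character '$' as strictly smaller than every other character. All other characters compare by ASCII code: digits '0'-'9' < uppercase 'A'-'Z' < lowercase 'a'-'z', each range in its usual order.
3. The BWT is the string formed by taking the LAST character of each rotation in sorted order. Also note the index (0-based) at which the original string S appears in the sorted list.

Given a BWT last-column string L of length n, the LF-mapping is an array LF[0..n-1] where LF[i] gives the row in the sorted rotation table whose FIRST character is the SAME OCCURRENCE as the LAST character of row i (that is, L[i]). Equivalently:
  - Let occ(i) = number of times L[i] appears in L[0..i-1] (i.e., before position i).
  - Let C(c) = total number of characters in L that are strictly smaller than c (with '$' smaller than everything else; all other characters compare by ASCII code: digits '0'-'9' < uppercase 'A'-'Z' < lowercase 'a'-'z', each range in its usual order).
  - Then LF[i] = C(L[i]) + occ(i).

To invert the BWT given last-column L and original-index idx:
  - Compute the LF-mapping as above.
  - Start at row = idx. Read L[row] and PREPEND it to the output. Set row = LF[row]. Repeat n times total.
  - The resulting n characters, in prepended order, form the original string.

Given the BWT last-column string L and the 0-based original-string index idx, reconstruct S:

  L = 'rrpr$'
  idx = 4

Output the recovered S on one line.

Answer: rrpr$

Derivation:
LF mapping: 2 3 1 4 0
Walk LF starting at row 4, prepending L[row]:
  step 1: row=4, L[4]='$', prepend. Next row=LF[4]=0
  step 2: row=0, L[0]='r', prepend. Next row=LF[0]=2
  step 3: row=2, L[2]='p', prepend. Next row=LF[2]=1
  step 4: row=1, L[1]='r', prepend. Next row=LF[1]=3
  step 5: row=3, L[3]='r', prepend. Next row=LF[3]=4
Reversed output: rrpr$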